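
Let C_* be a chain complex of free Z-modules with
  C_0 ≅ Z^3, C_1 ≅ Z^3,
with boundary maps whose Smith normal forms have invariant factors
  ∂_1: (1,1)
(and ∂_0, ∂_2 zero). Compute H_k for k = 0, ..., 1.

H_0 = Z,  H_1 = Z.

H_0: b_0 = 3 − 0 − 2 = 1; torsion from ∂_1 factors > 1: none. So H_0 = Z.
H_1: b_1 = 3 − 2 − 0 = 1; torsion from ∂_2 factors > 1: none. So H_1 = Z.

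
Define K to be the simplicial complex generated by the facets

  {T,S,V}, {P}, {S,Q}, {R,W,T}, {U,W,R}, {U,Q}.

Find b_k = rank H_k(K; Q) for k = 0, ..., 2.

We work with the vertex ordering P < Q < R < S < T < U < V < W. The simplices of K, each written with vertices in increasing order, are:

  0-simplices (8): P, Q, R, S, T, U, V, W
  1-simplices (10): QS, QU, RT, RU, RW, ST, SV, TV, TW, UW
  2-simplices (3): RTW, RUW, STV

Hence C_0 ≅ Z^8, C_1 ≅ Z^10, C_2 ≅ Z^3.

∂_1: C_1 → C_0 maps an edge to its endpoints' difference, ∂[p,q] = q − p.
This gives a 8×10 integer matrix of rank 6; reducing to Smith normal form yields diagonal entries (1,1,1,1,1,1).

∂_2: C_2 → C_1 maps a triangle to the signed sum of its edges. For instance
  ∂RUW = UW − RW + RU,
  ∂STV = TV − SV + ST.
The resulting 10×3 matrix has rank 3, and its Smith normal form has invariant factors (1,1,1).

Now H_k = ker ∂_k / im ∂_{k+1}, so:

  H_0: rank C_0 − rank ∂_1 = 8 − 6 = 2, and the invariant factors of ∂_1 are all 1, so H_0 = Z^2.
  H_1: rank ker ∂_1 − rank ∂_2 = (10 − 6) − 3 = 1, and the invariant factors of ∂_2 are all 1, so H_1 = Z.
  H_2: rank ker ∂_2 − rank ∂_3 = (3 − 3) − 0 = 0, and there is no ∂_3, so H_2 = 0.

Hence the Betti numbers are b_0 = 2, b_1 = 1, b_2 = 0.

b_0 = 2, b_1 = 1, b_2 = 0.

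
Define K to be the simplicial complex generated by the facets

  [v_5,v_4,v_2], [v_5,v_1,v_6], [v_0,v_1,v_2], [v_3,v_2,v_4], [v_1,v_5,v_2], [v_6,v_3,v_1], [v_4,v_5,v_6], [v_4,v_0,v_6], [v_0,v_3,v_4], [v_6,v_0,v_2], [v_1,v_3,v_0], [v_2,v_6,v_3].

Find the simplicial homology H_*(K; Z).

H_0 ≅ Z,  H_1 ≅ Z/2,  H_2 = 0.

Take the total order v_0 < v_1 < v_2 < v_3 < v_4 < v_5 < v_6 on the vertex set. Then K (dimension 2) consists of the simplices:

  0-simplices (7): [v_0], [v_1], [v_2], [v_3], [v_4], [v_5], [v_6]
  1-simplices (18): (18 of them)
  2-simplices (12): (12 of them)

so the chain groups are C_0 ≅ Z^7, C_1 ≅ Z^18, C_2 ≅ Z^12.

Boundary ∂_1: C_1 → C_0 is given by ∂[p,q] = [q] − [p]. For instance
  ∂[v_4,v_6] = [v_6] − [v_4].
This gives a 7×18 integer matrix of rank 6; reducing to Smith normal form yields diagonal entries (1,1,1,1,1,1).

Boundary ∂_2: C_2 → C_1 acts by ∂[p,q,r] = [q,r] − [p,r] + [p,q]. For instance
  ∂[v_0,v_2,v_6] = [v_2,v_6] − [v_0,v_6] + [v_0,v_2],
  ∂[v_0,v_1,v_2] = [v_1,v_2] − [v_0,v_2] + [v_0,v_1].
The resulting 18×12 matrix has rank 12, and its Smith normal form has invariant factors (1,1,1,1,1,1,1,1,1,1,1,2).

Computing H_k = (kernel of ∂_k) / (image of ∂_{k+1}):

  H_0: rank C_0 − rank ∂_1 = 7 − 6 = 1, and the invariant factors of ∂_1 are all 1, so H_0 = Z.
  H_1: rank ker ∂_1 − rank ∂_2 = (18 − 6) − 12 = 0, and ∂_2 has invariant factor 2 > 1, so H_1 = Z/2.
  H_2: rank ker ∂_2 − rank ∂_3 = (12 − 12) − 0 = 0, and there is no ∂_3, so H_2 = 0.

As a check, the Euler characteristic is 7 − 18 + 12 = 1, which agrees with 1 − 0 + 0 = 1.
(K is a triangulation of the real projective plane RP^2.)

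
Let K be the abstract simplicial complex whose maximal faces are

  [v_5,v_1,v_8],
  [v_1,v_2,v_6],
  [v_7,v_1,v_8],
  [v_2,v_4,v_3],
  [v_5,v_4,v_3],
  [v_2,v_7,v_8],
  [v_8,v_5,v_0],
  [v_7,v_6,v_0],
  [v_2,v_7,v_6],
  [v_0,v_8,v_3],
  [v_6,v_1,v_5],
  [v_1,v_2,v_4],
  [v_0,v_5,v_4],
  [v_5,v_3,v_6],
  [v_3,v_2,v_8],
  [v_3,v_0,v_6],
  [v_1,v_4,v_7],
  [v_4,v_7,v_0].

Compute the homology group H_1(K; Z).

H_1 = Z ⊕ Z/2Z.

Fix the vertex order v_0 < v_1 < v_2 < v_3 < v_4 < v_5 < v_6 < v_7 < v_8 and write every simplex with vertices in increasing order. Then dim K = 2 and the simplices of K are:

  0-simplices (9): [v_0], [v_1], [v_2], [v_3], [v_4], [v_5], [v_6], [v_7], [v_8]
  1-simplices (27): (27 of them)
  2-simplices (18): (18 of them)

so the chain groups are C_0 ≅ Z^9, C_1 ≅ Z^27, C_2 ≅ Z^18.

∂_1: C_1 → C_0 is given by ∂[p,q] = [q] − [p]. For instance
  ∂[v_1,v_7] = [v_7] − [v_1].
The resulting 9×27 matrix has rank 8, and its Smith normal form has invariant factors (1,1,1,1,1,1,1,1).

The boundary map ∂_2: C_2 → C_1 sends each 2-simplex [p,q,r] to [q,r] − [p,r] + [p,q]. For instance
  ∂[v_2,v_6,v_7] = [v_6,v_7] − [v_2,v_7] + [v_2,v_6],
  ∂[v_1,v_4,v_7] = [v_4,v_7] − [v_1,v_7] + [v_1,v_4].
As a 27×18 matrix over Z this has rank 18, with invariant factors (1,1,1,1,1,1,1,1,1,1,1,1,1,1,1,1,1,2).

Reading off H_k = ker ∂_k / im ∂_{k+1}:

  H_1: rank ker ∂_1 − rank ∂_2 = (27 − 8) − 18 = 1, and ∂_2 has invariant factor 2 > 1, so H_1 = Z ⊕ Z/2Z.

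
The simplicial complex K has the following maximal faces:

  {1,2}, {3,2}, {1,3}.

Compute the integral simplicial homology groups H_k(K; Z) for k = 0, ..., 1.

We work with the vertex ordering 1 < 2 < 3. The simplices of K, each written with vertices in increasing order, are:

  0-simplices (3): [1], [2], [3]
  1-simplices (3): [1,2], [1,3], [2,3]

Hence C_0 ≅ Z^3, C_1 ≅ Z^3.

Boundary ∂_1: C_1 → C_0 is given by ∂[p,q] = [q] − [p].
The 3×3 boundary matrix has rank 2 and Smith normal form diag(1,1).

Computing H_k = (kernel of ∂_k) / (image of ∂_{k+1}):

  H_0: rank C_0 − rank ∂_1 = 3 − 2 = 1, and the invariant factors of ∂_1 are all 1, so H_0 = Z.
  H_1: rank ker ∂_1 − rank ∂_2 = (3 − 2) − 0 = 1, and there is no ∂_2, so H_1 = Z.

As a check, the Euler characteristic is 3 − 3 = 0, which agrees with 1 − 1 = 0.
(K is a triangulation of the circle S^1.)

H_0 = Z,  H_1 = Z.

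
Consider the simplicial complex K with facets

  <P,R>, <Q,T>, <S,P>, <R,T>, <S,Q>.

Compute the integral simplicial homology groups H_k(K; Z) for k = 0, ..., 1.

Order the vertices as P < Q < R < S < T. Listing each simplex with vertices in this order, K has dimension 1 with simplices:

  0-simplices (5): P, Q, R, S, T
  1-simplices (5): PR, PS, QS, QT, RT

giving chain groups C_0 ≅ Z^5, C_1 ≅ Z^5.

∂_1: C_1 → C_0 is given by ∂[p,q] = [q] − [p]. For instance
  ∂QS = S − Q.
This gives a 5×5 integer matrix of rank 4; reducing to Smith normal form yields diagonal entries (1,1,1,1).

Now H_k = ker ∂_k / im ∂_{k+1}, so:

  H_0: rank C_0 − rank ∂_1 = 5 − 4 = 1, and the invariant factors of ∂_1 are all 1, so H_0 = Z.
  H_1: rank ker ∂_1 − rank ∂_2 = (5 − 4) − 0 = 1, and there is no ∂_2, so H_1 = Z.

H_0 ≅ Z,  H_1 ≅ Z.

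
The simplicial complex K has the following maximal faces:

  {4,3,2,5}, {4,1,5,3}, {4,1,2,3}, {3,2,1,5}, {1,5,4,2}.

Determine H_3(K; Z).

H_3 ≅ Z.

Take the total order 1 < 2 < 3 < 4 < 5 on the vertex set. Then K (dimension 3) consists of the simplices:

  0-simplices (5): [1], [2], [3], [4], [5]
  1-simplices (10): [1,2], [1,3], [1,4], [1,5], [2,3], [2,4], [2,5], [3,4], [3,5], [4,5]
  2-simplices (10): [1,2,3], [1,2,4], [1,2,5], [1,3,4], [1,3,5], [1,4,5], [2,3,4], [2,3,5], [2,4,5], [3,4,5]
  3-simplices (5): [1,2,3,4], [1,2,3,5], [1,2,4,5], [1,3,4,5], [2,3,4,5]

so the chain groups are C_0 ≅ Z^5, C_1 ≅ Z^10, C_2 ≅ Z^10, C_3 ≅ Z^5.

∂_1: C_1 → C_0 is given by ∂[p,q] = [q] − [p]. For instance
  ∂[2,3] = [3] − [2].
The 5×10 boundary matrix has rank 4 and Smith normal form diag(1,1,1,1).

Boundary ∂_2: C_2 → C_1 acts by ∂[p,q,r] = [q,r] − [p,r] + [p,q]. For instance
  ∂[1,3,5] = [3,5] − [1,5] + [1,3],
  ∂[2,3,5] = [3,5] − [2,5] + [2,3].
As a 10×10 matrix over Z this has rank 6, with invariant factors (1,1,1,1,1,1).

Boundary ∂_3: C_3 → C_2 sends each 3-simplex σ to the alternating sum Σ_i (−1)^i (σ with its i-th vertex removed). For instance
  ∂[1,3,4,5] = [3,4,5] − [1,4,5] + [1,3,5] − [1,3,4],
  ∂[2,3,4,5] = [3,4,5] − [2,4,5] + [2,3,5] − [2,3,4].
This gives a 10×5 integer matrix of rank 4; reducing to Smith normal form yields diagonal entries (1,1,1,1).

Computing H_k = (kernel of ∂_k) / (image of ∂_{k+1}):

  H_3: rank ker ∂_3 − rank ∂_4 = (5 − 4) − 0 = 1, and there is no ∂_4, so H_3 ≅ Z.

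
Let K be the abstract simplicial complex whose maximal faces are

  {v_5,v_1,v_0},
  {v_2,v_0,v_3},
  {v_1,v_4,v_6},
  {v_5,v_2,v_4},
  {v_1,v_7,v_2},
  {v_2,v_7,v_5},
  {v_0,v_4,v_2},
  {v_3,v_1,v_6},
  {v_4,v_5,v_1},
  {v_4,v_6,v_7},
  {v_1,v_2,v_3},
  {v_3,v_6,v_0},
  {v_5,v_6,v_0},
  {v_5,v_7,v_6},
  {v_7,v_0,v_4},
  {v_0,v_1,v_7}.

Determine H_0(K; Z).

H_0 = Z.

We work with the vertex ordering v_0 < v_1 < v_2 < v_3 < v_4 < v_5 < v_6 < v_7. The simplices of K, each written with vertices in increasing order, are:

  0-simplices (8): [v_0], [v_1], [v_2], [v_3], [v_4], [v_5], [v_6], [v_7]
  1-simplices (24): (24 of them)
  2-simplices (16): (16 of them)

giving chain groups C_0 ≅ Z^8, C_1 ≅ Z^24, C_2 ≅ Z^16.

Boundary ∂_1: C_1 → C_0 sends each edge [p,q] (with p < q) to q − p. For instance
  ∂[v_2,v_7] = [v_7] − [v_2].
The 8×24 boundary matrix has rank 7 and Smith normal form diag(1,1,1,1,1,1,1).

Boundary ∂_2: C_2 → C_1 maps a triangle to the signed sum of its edges. For instance
  ∂[v_0,v_2,v_3] = [v_2,v_3] − [v_0,v_3] + [v_0,v_2],
  ∂[v_1,v_3,v_6] = [v_3,v_6] − [v_1,v_6] + [v_1,v_3].
This gives a 24×16 integer matrix of rank 15; reducing to Smith normal form yields diagonal entries (1,1,1,1,1,1,1,1,1,1,1,1,1,1,1).

Computing H_k = (kernel of ∂_k) / (image of ∂_{k+1}):

  H_0: rank C_0 − rank ∂_1 = 8 − 7 = 1, and the invariant factors of ∂_1 are all 1, so H_0 = Z.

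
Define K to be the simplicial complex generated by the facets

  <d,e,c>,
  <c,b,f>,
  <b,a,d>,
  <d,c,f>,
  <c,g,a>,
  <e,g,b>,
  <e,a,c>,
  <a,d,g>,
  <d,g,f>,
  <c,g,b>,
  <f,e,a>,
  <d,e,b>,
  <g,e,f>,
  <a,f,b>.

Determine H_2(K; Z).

We work with the vertex ordering a < b < c < d < e < f < g. The simplices of K, each written with vertices in increasing order, are:

  0-simplices (7): a, b, c, d, e, f, g
  1-simplices (21): ab, ac, ad, ae, af, ag, bc, bd, be, bf, bg, cd, ce, cf, cg, de, df, dg, ef, eg, fg
  2-simplices (14): abd, abf, ace, acg, adg, aef, bcf, bcg, bde, beg, cde, cdf, dfg, efg

giving chain groups C_0 ≅ Z^7, C_1 ≅ Z^21, C_2 ≅ Z^14.

∂_1: C_1 → C_0 sends each edge [p,q] (with p < q) to q − p. For instance
  ∂ab = b − a.
The resulting 7×21 matrix has rank 6, and its Smith normal form has invariant factors (1,1,1,1,1,1).

Boundary ∂_2: C_2 → C_1 maps a triangle to the signed sum of its edges. For instance
  ∂dfg = fg − dg + df,
  ∂aef = ef − af + ae.
This gives a 21×14 integer matrix of rank 13; reducing to Smith normal form yields diagonal entries (1,1,1,1,1,1,1,1,1,1,1,1,1).

Now H_k = ker ∂_k / im ∂_{k+1}, so:

  H_2: rank ker ∂_2 − rank ∂_3 = (14 − 13) − 0 = 1, and there is no ∂_3, so H_2 ≅ Z.

H_2 = Z.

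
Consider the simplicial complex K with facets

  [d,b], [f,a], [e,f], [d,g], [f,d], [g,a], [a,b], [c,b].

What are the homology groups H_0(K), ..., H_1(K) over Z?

We work with the vertex ordering a < b < c < d < e < f < g. The simplices of K, each written with vertices in increasing order, are:

  0-simplices (7): a, b, c, d, e, f, g
  1-simplices (8): ab, af, ag, bc, bd, df, dg, ef

Hence C_0 ≅ Z^7, C_1 ≅ Z^8.

∂_1: C_1 → C_0 maps an edge to its endpoints' difference, ∂[p,q] = q − p.
The 7×8 boundary matrix has rank 6 and Smith normal form diag(1,1,1,1,1,1).

Now H_k = ker ∂_k / im ∂_{k+1}, so:

  H_0: rank C_0 − rank ∂_1 = 7 − 6 = 1, and the invariant factors of ∂_1 are all 1, so H_0 = Z.
  H_1: rank ker ∂_1 − rank ∂_2 = (8 − 6) − 0 = 2, and there is no ∂_2, so H_1 = Z^2.

H_0 = Z,  H_1 = Z^2.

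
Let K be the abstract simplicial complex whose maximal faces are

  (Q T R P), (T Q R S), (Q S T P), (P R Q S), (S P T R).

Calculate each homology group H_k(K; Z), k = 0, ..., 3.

H_0 ≅ Z,  H_1 = 0,  H_2 = 0,  H_3 ≅ Z.

We work with the vertex ordering P < Q < R < S < T. The simplices of K, each written with vertices in increasing order, are:

  0-simplices (5): P, Q, R, S, T
  1-simplices (10): PQ, PR, PS, PT, QR, QS, QT, RS, RT, ST
  2-simplices (10): PQR, PQS, PQT, PRS, PRT, PST, QRS, QRT, QST, RST
  3-simplices (5): PQRS, PQRT, PQST, PRST, QRST

giving chain groups C_0 ≅ Z^5, C_1 ≅ Z^10, C_2 ≅ Z^10, C_3 ≅ Z^5.

Boundary ∂_1: C_1 → C_0 sends each edge [p,q] (with p < q) to q − p. For instance
  ∂PQ = Q − P.
As a 5×10 matrix over Z this has rank 4, with invariant factors (1,1,1,1).

∂_2: C_2 → C_1 sends each 2-simplex [p,q,r] to [q,r] − [p,r] + [p,q]. For instance
  ∂PQR = QR − PR + PQ,
  ∂PRT = RT − PT + PR.
The resulting 10×10 matrix has rank 6, and its Smith normal form has invariant factors (1,1,1,1,1,1).

The boundary map ∂_3: C_3 → C_2 sends each 3-simplex σ to the alternating sum Σ_i (−1)^i (σ with its i-th vertex removed). For instance
  ∂PQST = QST − PST + PQT − PQS,
  ∂PQRS = QRS − PRS + PQS − PQR.
The resulting 10×5 matrix has rank 4, and its Smith normal form has invariant factors (1,1,1,1).

From H_k ≅ ker(∂_k) / im(∂_{k+1}) we obtain:

  H_0: rank C_0 − rank ∂_1 = 5 − 4 = 1, and the invariant factors of ∂_1 are all 1, so H_0 ≅ Z.
  H_1: rank ker ∂_1 − rank ∂_2 = (10 − 4) − 6 = 0, and the invariant factors of ∂_2 are all 1, so H_1 ≅ 0.
  H_2: rank ker ∂_2 − rank ∂_3 = (10 − 6) − 4 = 0, and the invariant factors of ∂_3 are all 1, so H_2 ≅ 0.
  H_3: rank ker ∂_3 − rank ∂_4 = (5 − 4) − 0 = 1, and there is no ∂_4, so H_3 ≅ Z.

As a check, the Euler characteristic is 5 − 10 + 10 − 5 = 0, which agrees with 1 − 0 + 0 − 1 = 0.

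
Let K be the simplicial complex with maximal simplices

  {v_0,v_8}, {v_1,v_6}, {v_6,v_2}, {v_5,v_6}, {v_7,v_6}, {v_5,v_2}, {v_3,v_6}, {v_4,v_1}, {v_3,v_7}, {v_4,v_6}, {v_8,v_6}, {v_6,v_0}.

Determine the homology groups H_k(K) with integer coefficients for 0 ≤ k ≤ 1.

H_0 ≅ Z,  H_1 ≅ Z^4.

Order the vertices as v_0 < v_1 < v_2 < v_3 < v_4 < v_5 < v_6 < v_7 < v_8. Listing each simplex with vertices in this order, K has dimension 1 with simplices:

  0-simplices (9): [v_0], [v_1], [v_2], [v_3], [v_4], [v_5], [v_6], [v_7], [v_8]
  1-simplices (12): [v_0,v_6], [v_0,v_8], [v_1,v_4], [v_1,v_6], [v_2,v_5], [v_2,v_6], [v_3,v_6], [v_3,v_7], [v_4,v_6], [v_5,v_6], [v_6,v_7], [v_6,v_8]

so the chain groups are C_0 ≅ Z^9, C_1 ≅ Z^12.

∂_1: C_1 → C_0 maps an edge to its endpoints' difference, ∂[p,q] = q − p. For instance
  ∂[v_3,v_7] = [v_7] − [v_3].
As a 9×12 matrix over Z this has rank 8, with invariant factors (1,1,1,1,1,1,1,1).

From H_k ≅ ker(∂_k) / im(∂_{k+1}) we obtain:

  H_0: rank C_0 − rank ∂_1 = 9 − 8 = 1, and the invariant factors of ∂_1 are all 1, so H_0 ≅ Z.
  H_1: rank ker ∂_1 − rank ∂_2 = (12 − 8) − 0 = 4, and there is no ∂_2, so H_1 ≅ Z^4.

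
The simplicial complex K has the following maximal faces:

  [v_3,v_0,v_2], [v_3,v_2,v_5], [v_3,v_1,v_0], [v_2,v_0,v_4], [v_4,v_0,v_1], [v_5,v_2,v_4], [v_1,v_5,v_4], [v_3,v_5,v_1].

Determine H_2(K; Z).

H_2 = Z.

We work with the vertex ordering v_0 < v_1 < v_2 < v_3 < v_4 < v_5. The simplices of K, each written with vertices in increasing order, are:

  0-simplices (6): [v_0], [v_1], [v_2], [v_3], [v_4], [v_5]
  1-simplices (12): [v_0,v_1], [v_0,v_2], [v_0,v_3], [v_0,v_4], [v_1,v_3], [v_1,v_4], [v_1,v_5], [v_2,v_3], [v_2,v_4], [v_2,v_5], [v_3,v_5], [v_4,v_5]
  2-simplices (8): [v_0,v_1,v_3], [v_0,v_1,v_4], [v_0,v_2,v_3], [v_0,v_2,v_4], [v_1,v_3,v_5], [v_1,v_4,v_5], [v_2,v_3,v_5], [v_2,v_4,v_5]

Hence C_0 ≅ Z^6, C_1 ≅ Z^12, C_2 ≅ Z^8.

∂_1: C_1 → C_0 maps an edge to its endpoints' difference, ∂[p,q] = q − p. For instance
  ∂[v_0,v_2] = [v_2] − [v_0].
This gives a 6×12 integer matrix of rank 5; reducing to Smith normal form yields diagonal entries (1,1,1,1,1).

∂_2: C_2 → C_1 acts by ∂[p,q,r] = [q,r] − [p,r] + [p,q]. For instance
  ∂[v_0,v_2,v_4] = [v_2,v_4] − [v_0,v_4] + [v_0,v_2],
  ∂[v_1,v_4,v_5] = [v_4,v_5] − [v_1,v_5] + [v_1,v_4].
The 12×8 boundary matrix has rank 7 and Smith normal form diag(1,1,1,1,1,1,1).

Now H_k = ker ∂_k / im ∂_{k+1}, so:

  H_2: rank ker ∂_2 − rank ∂_3 = (8 − 7) − 0 = 1, and there is no ∂_3, so H_2 ≅ Z.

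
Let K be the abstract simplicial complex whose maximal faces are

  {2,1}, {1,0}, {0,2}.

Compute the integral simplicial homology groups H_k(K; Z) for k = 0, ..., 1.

H_0 ≅ Z,  H_1 ≅ Z.

Take the total order 0 < 1 < 2 on the vertex set. Then K (dimension 1) consists of the simplices:

  0-simplices (3): [0], [1], [2]
  1-simplices (3): [0,1], [0,2], [1,2]

Hence C_0 ≅ Z^3, C_1 ≅ Z^3.

∂_1: C_1 → C_0 maps an edge to its endpoints' difference, ∂[p,q] = q − p.
The resulting 3×3 matrix has rank 2, and its Smith normal form has invariant factors (1,1).

From H_k ≅ ker(∂_k) / im(∂_{k+1}) we obtain:

  H_0: rank C_0 − rank ∂_1 = 3 − 2 = 1, and the invariant factors of ∂_1 are all 1, so H_0 = Z.
  H_1: rank ker ∂_1 − rank ∂_2 = (3 − 2) − 0 = 1, and there is no ∂_2, so H_1 = Z.

As a check, the Euler characteristic is 3 − 3 = 0, which agrees with 1 − 1 = 0.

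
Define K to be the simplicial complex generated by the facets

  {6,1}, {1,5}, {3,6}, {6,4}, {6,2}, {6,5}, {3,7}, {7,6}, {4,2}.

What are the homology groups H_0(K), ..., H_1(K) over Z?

H_0 ≅ Z,  H_1 ≅ Z^3.

We work with the vertex ordering 1 < 2 < 3 < 4 < 5 < 6 < 7. The simplices of K, each written with vertices in increasing order, are:

  0-simplices (7): [1], [2], [3], [4], [5], [6], [7]
  1-simplices (9): [1,5], [1,6], [2,4], [2,6], [3,6], [3,7], [4,6], [5,6], [6,7]

so the chain groups are C_0 ≅ Z^7, C_1 ≅ Z^9.

∂_1: C_1 → C_0 maps an edge to its endpoints' difference, ∂[p,q] = q − p. For instance
  ∂[1,6] = [6] − [1].
As a 7×9 matrix over Z this has rank 6, with invariant factors (1,1,1,1,1,1).

Now H_k = ker ∂_k / im ∂_{k+1}, so:

  H_0: rank C_0 − rank ∂_1 = 7 − 6 = 1, and the invariant factors of ∂_1 are all 1, so H_0 = Z.
  H_1: rank ker ∂_1 − rank ∂_2 = (9 − 6) − 0 = 3, and there is no ∂_2, so H_1 = Z^3.

As a check, the Euler characteristic is 7 − 9 = -2, which agrees with 1 − 3 = -2.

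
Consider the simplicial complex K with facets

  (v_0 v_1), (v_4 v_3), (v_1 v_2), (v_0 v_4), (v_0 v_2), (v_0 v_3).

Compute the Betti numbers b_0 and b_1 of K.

b_0 = 1, b_1 = 2.

Take the total order v_0 < v_1 < v_2 < v_3 < v_4 on the vertex set. Then K (dimension 1) consists of the simplices:

  0-simplices (5): [v_0], [v_1], [v_2], [v_3], [v_4]
  1-simplices (6): [v_0,v_1], [v_0,v_2], [v_0,v_3], [v_0,v_4], [v_1,v_2], [v_3,v_4]

Hence C_0 ≅ Z^5, C_1 ≅ Z^6.

Boundary ∂_1: C_1 → C_0 sends each edge [p,q] (with p < q) to q − p. For instance
  ∂[v_0,v_2] = [v_2] − [v_0].
The resulting 5×6 matrix has rank 4, and its Smith normal form has invariant factors (1,1,1,1).

Computing H_k = (kernel of ∂_k) / (image of ∂_{k+1}):

  H_0: rank C_0 − rank ∂_1 = 5 − 4 = 1, and the invariant factors of ∂_1 are all 1, so H_0 = Z.
  H_1: rank ker ∂_1 − rank ∂_2 = (6 − 4) − 0 = 2, and there is no ∂_2, so H_1 = Z^2.

Hence the Betti numbers are b_0 = 1, b_1 = 2.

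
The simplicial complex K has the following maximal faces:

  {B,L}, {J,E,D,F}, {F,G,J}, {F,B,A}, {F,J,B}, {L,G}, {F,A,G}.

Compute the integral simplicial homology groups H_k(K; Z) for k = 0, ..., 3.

We work with the vertex ordering A < B < D < E < F < G < J < L. The simplices of K, each written with vertices in increasing order, are:

  0-simplices (8): A, B, D, E, F, G, J, L
  1-simplices (15): AB, AF, AG, BF, BJ, BL, DE, DF, DJ, EF, EJ, FG, FJ, GJ, GL
  2-simplices (8): ABF, AFG, BFJ, DEF, DEJ, DFJ, EFJ, FGJ
  3-simplices (1): DEFJ

giving chain groups C_0 ≅ Z^8, C_1 ≅ Z^15, C_2 ≅ Z^8, C_3 ≅ Z^1.

Boundary ∂_1: C_1 → C_0 sends each edge [p,q] (with p < q) to q − p.
This gives a 8×15 integer matrix of rank 7; reducing to Smith normal form yields diagonal entries (1,1,1,1,1,1,1).

∂_2: C_2 → C_1 maps a triangle to the signed sum of its edges. For instance
  ∂AFG = FG − AG + AF,
  ∂DFJ = FJ − DJ + DF.
The 15×8 boundary matrix has rank 7 and Smith normal form diag(1,1,1,1,1,1,1).

Boundary ∂_3: C_3 → C_2 sends each 3-simplex σ to the alternating sum Σ_i (−1)^i (σ with its i-th vertex removed). For instance
  ∂DEFJ = EFJ − DFJ + DEJ − DEF.
The resulting 8×1 matrix has rank 1, and its Smith normal form has invariant factors (1).

From H_k ≅ ker(∂_k) / im(∂_{k+1}) we obtain:

  H_0: rank C_0 − rank ∂_1 = 8 − 7 = 1, and the invariant factors of ∂_1 are all 1, so H_0 ≅ Z.
  H_1: rank ker ∂_1 − rank ∂_2 = (15 − 7) − 7 = 1, and the invariant factors of ∂_2 are all 1, so H_1 ≅ Z.
  H_2: rank ker ∂_2 − rank ∂_3 = (8 − 7) − 1 = 0, and the invariant factors of ∂_3 are all 1, so H_2 ≅ 0.
  H_3: rank ker ∂_3 − rank ∂_4 = (1 − 1) − 0 = 0, and there is no ∂_4, so H_3 ≅ 0.

As a check, the Euler characteristic is 8 − 15 + 8 − 1 = 0, which agrees with 1 − 1 + 0 − 0 = 0.

H_0 = Z,  H_1 = Z,  H_2 = 0,  H_3 = 0.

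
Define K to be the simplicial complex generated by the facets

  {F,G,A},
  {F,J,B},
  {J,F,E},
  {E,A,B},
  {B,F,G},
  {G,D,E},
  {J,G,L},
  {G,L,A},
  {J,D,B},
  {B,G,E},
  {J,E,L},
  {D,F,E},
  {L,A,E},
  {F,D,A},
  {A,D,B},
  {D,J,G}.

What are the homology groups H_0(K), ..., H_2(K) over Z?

H_0 ≅ Z,  H_1 ≅ Z^2,  H_2 ≅ Z.

Fix the vertex order A < B < D < E < F < G < J < L and write every simplex with vertices in increasing order. Then dim K = 2 and the simplices of K are:

  0-simplices (8): A, B, D, E, F, G, J, L
  1-simplices (24): AB, AD, AE, AF, AG, AL, BD, BE, BF, BG, BJ, DE, DF, DG, DJ, EF, EG, EJ, EL, FG, FJ, GJ, GL, JL
  2-simplices (16): ABD, ABE, ADF, AEL, AFG, AGL, BDJ, BEG, BFG, BFJ, DEF, DEG, DGJ, EFJ, EJL, GJL

giving chain groups C_0 ≅ Z^8, C_1 ≅ Z^24, C_2 ≅ Z^16.

The boundary map ∂_1: C_1 → C_0 is given by ∂[p,q] = [q] − [p]. For instance
  ∂AF = F − A.
The resulting 8×24 matrix has rank 7, and its Smith normal form has invariant factors (1,1,1,1,1,1,1).

The boundary map ∂_2: C_2 → C_1 acts by ∂[p,q,r] = [q,r] − [p,r] + [p,q]. For instance
  ∂ADF = DF − AF + AD,
  ∂BDJ = DJ − BJ + BD.
The 24×16 boundary matrix has rank 15 and Smith normal form diag(1,1,1,1,1,1,1,1,1,1,1,1,1,1,1).

From H_k ≅ ker(∂_k) / im(∂_{k+1}) we obtain:

  H_0: rank C_0 − rank ∂_1 = 8 − 7 = 1, and the invariant factors of ∂_1 are all 1, so H_0 ≅ Z.
  H_1: rank ker ∂_1 − rank ∂_2 = (24 − 7) − 15 = 2, and the invariant factors of ∂_2 are all 1, so H_1 ≅ Z^2.
  H_2: rank ker ∂_2 − rank ∂_3 = (16 − 15) − 0 = 1, and there is no ∂_3, so H_2 ≅ Z.

As a check, the Euler characteristic is 8 − 24 + 16 = 0, which agrees with 1 − 2 + 1 = 0.
(K is a triangulation of the torus T^2.)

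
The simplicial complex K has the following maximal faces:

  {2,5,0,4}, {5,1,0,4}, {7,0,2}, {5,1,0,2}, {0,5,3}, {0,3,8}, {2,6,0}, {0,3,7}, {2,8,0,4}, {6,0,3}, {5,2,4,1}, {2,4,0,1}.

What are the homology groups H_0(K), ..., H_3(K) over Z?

Fix the vertex order 0 < 1 < 2 < 3 < 4 < 5 < 6 < 7 < 8 and write every simplex with vertices in increasing order. Then dim K = 3 and the simplices of K are:

  0-simplices (9): [0], [1], [2], [3], [4], [5], [6], [7], [8]
  1-simplices (22): [0,1], [0,2], [0,3], [0,4], [0,5], [0,6], [0,7], [0,8], [1,2], [1,4], [1,5], [2,4], [2,5], [2,6], [2,7], [2,8], [3,5], [3,6], [3,7], [3,8], [4,5], [4,8]
  2-simplices (19): (19 of them)
  3-simplices (6): [0,1,2,4], [0,1,2,5], [0,1,4,5], [0,2,4,5], [0,2,4,8], [1,2,4,5]

so the chain groups are C_0 ≅ Z^9, C_1 ≅ Z^22, C_2 ≅ Z^19, C_3 ≅ Z^6.

∂_1: C_1 → C_0 is given by ∂[p,q] = [q] − [p]. For instance
  ∂[0,7] = [7] − [0].
The 9×22 boundary matrix has rank 8 and Smith normal form diag(1,1,1,1,1,1,1,1).

The boundary map ∂_2: C_2 → C_1 sends each 2-simplex [p,q,r] to [q,r] − [p,r] + [p,q]. For instance
  ∂[0,1,5] = [1,5] − [0,5] + [0,1],
  ∂[0,4,8] = [4,8] − [0,8] + [0,4].
The 22×19 boundary matrix has rank 14 and Smith normal form diag(1,1,1,1,1,1,1,1,1,1,1,1,1,1).

The boundary map ∂_3: C_3 → C_2 sends each 3-simplex σ to the alternating sum Σ_i (−1)^i (σ with its i-th vertex removed). For instance
  ∂[1,2,4,5] = [2,4,5] − [1,4,5] + [1,2,5] − [1,2,4],
  ∂[0,2,4,8] = [2,4,8] − [0,4,8] + [0,2,8] − [0,2,4].
This gives a 19×6 integer matrix of rank 5; reducing to Smith normal form yields diagonal entries (1,1,1,1,1).

Reading off H_k = ker ∂_k / im ∂_{k+1}:

  H_0: rank C_0 − rank ∂_1 = 9 − 8 = 1, and the invariant factors of ∂_1 are all 1, so H_0 ≅ Z.
  H_1: rank ker ∂_1 − rank ∂_2 = (22 − 8) − 14 = 0, and the invariant factors of ∂_2 are all 1, so H_1 ≅ 0.
  H_2: rank ker ∂_2 − rank ∂_3 = (19 − 14) − 5 = 0, and the invariant factors of ∂_3 are all 1, so H_2 ≅ 0.
  H_3: rank ker ∂_3 − rank ∂_4 = (6 − 5) − 0 = 1, and there is no ∂_4, so H_3 ≅ Z.

As a check, the Euler characteristic is 9 − 22 + 19 − 6 = 0, which agrees with 1 − 0 + 0 − 1 = 0.

H_0 = Z,  H_1 = 0,  H_2 = 0,  H_3 = Z.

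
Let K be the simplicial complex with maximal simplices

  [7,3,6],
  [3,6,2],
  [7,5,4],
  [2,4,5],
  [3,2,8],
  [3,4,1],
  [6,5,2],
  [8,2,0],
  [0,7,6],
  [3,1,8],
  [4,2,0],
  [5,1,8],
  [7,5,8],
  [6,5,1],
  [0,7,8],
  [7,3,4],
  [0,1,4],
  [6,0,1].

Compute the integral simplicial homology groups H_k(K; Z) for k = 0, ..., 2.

H_0 = Z,  H_1 = Z^2,  H_2 = Z.

Order the vertices as 0 < 1 < 2 < 3 < 4 < 5 < 6 < 7 < 8. Listing each simplex with vertices in this order, K has dimension 2 with simplices:

  0-simplices (9): [0], [1], [2], [3], [4], [5], [6], [7], [8]
  1-simplices (27): (27 of them)
  2-simplices (18): [0,1,4], [0,1,6], [0,2,4], [0,2,8], [0,6,7], [0,7,8], [1,3,4], [1,3,8], [1,5,6], [1,5,8], [2,3,6], [2,3,8], [2,4,5], [2,5,6], [3,4,7], [3,6,7], [4,5,7], [5,7,8]

so the chain groups are C_0 ≅ Z^9, C_1 ≅ Z^27, C_2 ≅ Z^18.

Boundary ∂_1: C_1 → C_0 sends each edge [p,q] (with p < q) to q − p.
This gives a 9×27 integer matrix of rank 8; reducing to Smith normal form yields diagonal entries (1,1,1,1,1,1,1,1).

Boundary ∂_2: C_2 → C_1 acts by ∂[p,q,r] = [q,r] − [p,r] + [p,q]. For instance
  ∂[2,4,5] = [4,5] − [2,5] + [2,4],
  ∂[2,5,6] = [5,6] − [2,6] + [2,5].
This gives a 27×18 integer matrix of rank 17; reducing to Smith normal form yields diagonal entries (1,1,1,1,1,1,1,1,1,1,1,1,1,1,1,1,1).

Computing H_k = (kernel of ∂_k) / (image of ∂_{k+1}):

  H_0: rank C_0 − rank ∂_1 = 9 − 8 = 1, and the invariant factors of ∂_1 are all 1, so H_0 = Z.
  H_1: rank ker ∂_1 − rank ∂_2 = (27 − 8) − 17 = 2, and the invariant factors of ∂_2 are all 1, so H_1 = Z^2.
  H_2: rank ker ∂_2 − rank ∂_3 = (18 − 17) − 0 = 1, and there is no ∂_3, so H_2 = Z.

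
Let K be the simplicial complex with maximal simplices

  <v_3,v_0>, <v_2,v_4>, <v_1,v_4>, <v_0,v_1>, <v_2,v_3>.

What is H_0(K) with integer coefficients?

H_0 ≅ Z.

We work with the vertex ordering v_0 < v_1 < v_2 < v_3 < v_4. The simplices of K, each written with vertices in increasing order, are:

  0-simplices (5): [v_0], [v_1], [v_2], [v_3], [v_4]
  1-simplices (5): [v_0,v_1], [v_0,v_3], [v_1,v_4], [v_2,v_3], [v_2,v_4]

Hence C_0 ≅ Z^5, C_1 ≅ Z^5.

∂_1: C_1 → C_0 sends each edge [p,q] (with p < q) to q − p.
The 5×5 boundary matrix has rank 4 and Smith normal form diag(1,1,1,1).

Computing H_k = (kernel of ∂_k) / (image of ∂_{k+1}):

  H_0: rank C_0 − rank ∂_1 = 5 − 4 = 1, and the invariant factors of ∂_1 are all 1, so H_0 ≅ Z.

(K is a triangulation of the circle S^1.)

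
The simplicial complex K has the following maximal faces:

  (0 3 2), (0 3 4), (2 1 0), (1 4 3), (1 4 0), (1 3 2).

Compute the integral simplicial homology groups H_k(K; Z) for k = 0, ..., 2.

Take the total order 0 < 1 < 2 < 3 < 4 on the vertex set. Then K (dimension 2) consists of the simplices:

  0-simplices (5): [0], [1], [2], [3], [4]
  1-simplices (9): [0,1], [0,2], [0,3], [0,4], [1,2], [1,3], [1,4], [2,3], [3,4]
  2-simplices (6): [0,1,2], [0,1,4], [0,2,3], [0,3,4], [1,2,3], [1,3,4]

so the chain groups are C_0 ≅ Z^5, C_1 ≅ Z^9, C_2 ≅ Z^6.

∂_1: C_1 → C_0 sends each edge [p,q] (with p < q) to q − p.
As a 5×9 matrix over Z this has rank 4, with invariant factors (1,1,1,1).

∂_2: C_2 → C_1 acts by ∂[p,q,r] = [q,r] − [p,r] + [p,q]. For instance
  ∂[0,2,3] = [2,3] − [0,3] + [0,2],
  ∂[0,3,4] = [3,4] − [0,4] + [0,3].
As a 9×6 matrix over Z this has rank 5, with invariant factors (1,1,1,1,1).

Computing H_k = (kernel of ∂_k) / (image of ∂_{k+1}):

  H_0: rank C_0 − rank ∂_1 = 5 − 4 = 1, and the invariant factors of ∂_1 are all 1, so H_0 ≅ Z.
  H_1: rank ker ∂_1 − rank ∂_2 = (9 − 4) − 5 = 0, and the invariant factors of ∂_2 are all 1, so H_1 ≅ 0.
  H_2: rank ker ∂_2 − rank ∂_3 = (6 − 5) − 0 = 1, and there is no ∂_3, so H_2 ≅ Z.

As a check, the Euler characteristic is 5 − 9 + 6 = 2, which agrees with 1 − 0 + 1 = 2.
(K is a triangulation of the 2-sphere S^2.)

H_0 = Z,  H_1 = 0,  H_2 = Z.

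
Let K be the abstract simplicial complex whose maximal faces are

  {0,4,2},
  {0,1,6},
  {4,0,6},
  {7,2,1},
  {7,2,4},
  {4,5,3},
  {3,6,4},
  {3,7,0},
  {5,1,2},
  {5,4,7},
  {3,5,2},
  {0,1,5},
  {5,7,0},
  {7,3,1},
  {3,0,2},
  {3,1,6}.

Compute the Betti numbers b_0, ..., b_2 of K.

b_0 = 1, b_1 = 2, b_2 = 1.

Order the vertices as 0 < 1 < 2 < 3 < 4 < 5 < 6 < 7. Listing each simplex with vertices in this order, K has dimension 2 with simplices:

  0-simplices (8): [0], [1], [2], [3], [4], [5], [6], [7]
  1-simplices (24): (24 of them)
  2-simplices (16): [0,1,5], [0,1,6], [0,2,3], [0,2,4], [0,3,7], [0,4,6], [0,5,7], [1,2,5], [1,2,7], [1,3,6], [1,3,7], [2,3,5], [2,4,7], [3,4,5], [3,4,6], [4,5,7]

so the chain groups are C_0 ≅ Z^8, C_1 ≅ Z^24, C_2 ≅ Z^16.

The boundary map ∂_1: C_1 → C_0 is given by ∂[p,q] = [q] − [p]. For instance
  ∂[2,4] = [4] − [2].
This gives a 8×24 integer matrix of rank 7; reducing to Smith normal form yields diagonal entries (1,1,1,1,1,1,1).

∂_2: C_2 → C_1 sends each 2-simplex [p,q,r] to [q,r] − [p,r] + [p,q]. For instance
  ∂[1,3,7] = [3,7] − [1,7] + [1,3],
  ∂[0,4,6] = [4,6] − [0,6] + [0,4].
As a 24×16 matrix over Z this has rank 15, with invariant factors (1,1,1,1,1,1,1,1,1,1,1,1,1,1,1).

From H_k ≅ ker(∂_k) / im(∂_{k+1}) we obtain:

  H_0: rank C_0 − rank ∂_1 = 8 − 7 = 1, and the invariant factors of ∂_1 are all 1, so H_0 = Z.
  H_1: rank ker ∂_1 − rank ∂_2 = (24 − 7) − 15 = 2, and the invariant factors of ∂_2 are all 1, so H_1 = Z^2.
  H_2: rank ker ∂_2 − rank ∂_3 = (16 − 15) − 0 = 1, and there is no ∂_3, so H_2 = Z.

As a check, the Euler characteristic is 8 − 24 + 16 = 0, which agrees with 1 − 2 + 1 = 0.
(K is a triangulation of the torus T^2.)

Hence the Betti numbers are b_0 = 1, b_1 = 2, b_2 = 1.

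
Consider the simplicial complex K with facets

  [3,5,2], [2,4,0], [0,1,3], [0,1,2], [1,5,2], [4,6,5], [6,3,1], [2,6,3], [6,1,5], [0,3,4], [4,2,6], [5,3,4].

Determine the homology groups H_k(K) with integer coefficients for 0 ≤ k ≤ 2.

We work with the vertex ordering 0 < 1 < 2 < 3 < 4 < 5 < 6. The simplices of K, each written with vertices in increasing order, are:

  0-simplices (7): [0], [1], [2], [3], [4], [5], [6]
  1-simplices (18): [0,1], [0,2], [0,3], [0,4], [1,2], [1,3], [1,5], [1,6], [2,3], [2,4], [2,5], [2,6], [3,4], [3,5], [3,6], [4,5], [4,6], [5,6]
  2-simplices (12): [0,1,2], [0,1,3], [0,2,4], [0,3,4], [1,2,5], [1,3,6], [1,5,6], [2,3,5], [2,3,6], [2,4,6], [3,4,5], [4,5,6]

Hence C_0 ≅ Z^7, C_1 ≅ Z^18, C_2 ≅ Z^12.

∂_1: C_1 → C_0 maps an edge to its endpoints' difference, ∂[p,q] = q − p.
As a 7×18 matrix over Z this has rank 6, with invariant factors (1,1,1,1,1,1).

∂_2: C_2 → C_1 maps a triangle to the signed sum of its edges. For instance
  ∂[3,4,5] = [4,5] − [3,5] + [3,4],
  ∂[0,1,2] = [1,2] − [0,2] + [0,1].
As a 18×12 matrix over Z this has rank 12, with invariant factors (1,1,1,1,1,1,1,1,1,1,1,2).

Reading off H_k = ker ∂_k / im ∂_{k+1}:

  H_0: rank C_0 − rank ∂_1 = 7 − 6 = 1, and the invariant factors of ∂_1 are all 1, so H_0 ≅ Z.
  H_1: rank ker ∂_1 − rank ∂_2 = (18 − 6) − 12 = 0, and ∂_2 has invariant factor 2 > 1, so H_1 ≅ Z_2.
  H_2: rank ker ∂_2 − rank ∂_3 = (12 − 12) − 0 = 0, and there is no ∂_3, so H_2 ≅ 0.

As a check, the Euler characteristic is 7 − 18 + 12 = 1, which agrees with 1 − 0 + 0 = 1.

H_0 = Z,  H_1 = Z_2,  H_2 = 0.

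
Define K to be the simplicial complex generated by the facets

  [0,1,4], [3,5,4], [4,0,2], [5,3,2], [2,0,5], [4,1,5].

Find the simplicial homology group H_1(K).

H_1 ≅ Z.

K has 6 vertices, 12 edges, 6 triangles.
rank ∂_1 = 5, rank ∂_2 = 6 ⇒ b_1 = 12 − 5 − 6 = 1; all invariant factors of ∂_2 are 1 so no torsion. So H_1 = Z.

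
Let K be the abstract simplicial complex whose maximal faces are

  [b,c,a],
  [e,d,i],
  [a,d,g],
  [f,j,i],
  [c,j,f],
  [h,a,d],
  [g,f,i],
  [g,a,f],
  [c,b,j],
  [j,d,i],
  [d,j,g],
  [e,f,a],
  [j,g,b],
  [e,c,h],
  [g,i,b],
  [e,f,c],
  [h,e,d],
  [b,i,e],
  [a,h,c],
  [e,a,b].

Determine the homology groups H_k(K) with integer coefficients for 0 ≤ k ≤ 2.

K has 10 vertices, 30 edges, 20 triangles.
rank ∂_0 = 0, rank ∂_1 = 9 ⇒ b_0 = 10 − 0 − 9 = 1; all invariant factors of ∂_1 are 1 so no torsion. So H_0 ≅ Z.
rank ∂_1 = 9, rank ∂_2 = 20 ⇒ b_1 = 30 − 9 − 20 = 1; ∂_2 has invariant factor(s) [2] giving torsion. So H_1 ≅ Z ⊕ Z_2.
rank ∂_2 = 20, rank ∂_3 = 0 ⇒ b_2 = 20 − 20 − 0 = 0. So H_2 ≅ 0.

H_0 = Z,  H_1 = Z ⊕ Z_2,  H_2 = 0.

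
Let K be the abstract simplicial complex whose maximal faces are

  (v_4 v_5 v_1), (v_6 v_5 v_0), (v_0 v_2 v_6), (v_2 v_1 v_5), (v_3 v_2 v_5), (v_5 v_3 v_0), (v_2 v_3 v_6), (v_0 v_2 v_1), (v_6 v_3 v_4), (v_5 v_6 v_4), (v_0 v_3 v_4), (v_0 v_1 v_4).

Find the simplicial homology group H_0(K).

Take the total order v_0 < v_1 < v_2 < v_3 < v_4 < v_5 < v_6 on the vertex set. Then K (dimension 2) consists of the simplices:

  0-simplices (7): [v_0], [v_1], [v_2], [v_3], [v_4], [v_5], [v_6]
  1-simplices (18): (18 of them)
  2-simplices (12): (12 of them)

Hence C_0 ≅ Z^7, C_1 ≅ Z^18, C_2 ≅ Z^12.

The boundary map ∂_1: C_1 → C_0 is given by ∂[p,q] = [q] − [p]. For instance
  ∂[v_3,v_4] = [v_4] − [v_3].
As a 7×18 matrix over Z this has rank 6, with invariant factors (1,1,1,1,1,1).

∂_2: C_2 → C_1 maps a triangle to the signed sum of its edges. For instance
  ∂[v_0,v_1,v_4] = [v_1,v_4] − [v_0,v_4] + [v_0,v_1],
  ∂[v_0,v_1,v_2] = [v_1,v_2] − [v_0,v_2] + [v_0,v_1].
The resulting 18×12 matrix has rank 12, and its Smith normal form has invariant factors (1,1,1,1,1,1,1,1,1,1,1,2).

Reading off H_k = ker ∂_k / im ∂_{k+1}:

  H_0: rank C_0 − rank ∂_1 = 7 − 6 = 1, and the invariant factors of ∂_1 are all 1, so H_0 ≅ Z.

H_0 = Z.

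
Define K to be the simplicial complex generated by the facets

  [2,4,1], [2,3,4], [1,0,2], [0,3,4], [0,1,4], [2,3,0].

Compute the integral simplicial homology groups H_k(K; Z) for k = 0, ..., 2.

Order the vertices as 0 < 1 < 2 < 3 < 4. Listing each simplex with vertices in this order, K has dimension 2 with simplices:

  0-simplices (5): [0], [1], [2], [3], [4]
  1-simplices (9): [0,1], [0,2], [0,3], [0,4], [1,2], [1,4], [2,3], [2,4], [3,4]
  2-simplices (6): [0,1,2], [0,1,4], [0,2,3], [0,3,4], [1,2,4], [2,3,4]

giving chain groups C_0 ≅ Z^5, C_1 ≅ Z^9, C_2 ≅ Z^6.

∂_1: C_1 → C_0 sends each edge [p,q] (with p < q) to q − p. For instance
  ∂[3,4] = [4] − [3].
The 5×9 boundary matrix has rank 4 and Smith normal form diag(1,1,1,1).

Boundary ∂_2: C_2 → C_1 acts by ∂[p,q,r] = [q,r] − [p,r] + [p,q]. For instance
  ∂[0,2,3] = [2,3] − [0,3] + [0,2],
  ∂[1,2,4] = [2,4] − [1,4] + [1,2].
As a 9×6 matrix over Z this has rank 5, with invariant factors (1,1,1,1,1).

Now H_k = ker ∂_k / im ∂_{k+1}, so:

  H_0: rank C_0 − rank ∂_1 = 5 − 4 = 1, and the invariant factors of ∂_1 are all 1, so H_0 = Z.
  H_1: rank ker ∂_1 − rank ∂_2 = (9 − 4) − 5 = 0, and the invariant factors of ∂_2 are all 1, so H_1 = 0.
  H_2: rank ker ∂_2 − rank ∂_3 = (6 − 5) − 0 = 1, and there is no ∂_3, so H_2 = Z.

H_0 ≅ Z,  H_1 = 0,  H_2 ≅ Z.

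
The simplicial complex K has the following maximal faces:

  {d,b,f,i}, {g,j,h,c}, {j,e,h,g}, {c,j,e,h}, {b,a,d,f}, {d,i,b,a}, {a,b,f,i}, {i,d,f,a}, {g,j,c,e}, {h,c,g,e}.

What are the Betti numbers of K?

Take the total order a < b < c < d < e < f < g < h < i < j on the vertex set. Then K (dimension 3) consists of the simplices:

  0-simplices (10): a, b, c, d, e, f, g, h, i, j
  1-simplices (20): ab, ad, af, ai, bd, bf, bi, ce, cg, ch, cj, df, di, eg, eh, ej, fi, gh, gj, hj
  2-simplices (20): abd, abf, abi, adf, adi, afi, bdf, bdi, bfi, ceg, ceh, cej, cgh, cgj, chj, dfi, egh, egj, ehj, ghj
  3-simplices (10): abdf, abdi, abfi, adfi, bdfi, cegh, cegj, cehj, cghj, eghj

giving chain groups C_0 ≅ Z^10, C_1 ≅ Z^20, C_2 ≅ Z^20, C_3 ≅ Z^10.

∂_1: C_1 → C_0 maps an edge to its endpoints' difference, ∂[p,q] = q − p.
The 10×20 boundary matrix has rank 8 and Smith normal form diag(1,1,1,1,1,1,1,1).

∂_2: C_2 → C_1 maps a triangle to the signed sum of its edges. For instance
  ∂cgj = gj − cj + cg,
  ∂ceh = eh − ch + ce.
The 20×20 boundary matrix has rank 12 and Smith normal form diag(1,1,1,1,1,1,1,1,1,1,1,1).

Boundary ∂_3: C_3 → C_2 sends each 3-simplex σ to the alternating sum Σ_i (−1)^i (σ with its i-th vertex removed). For instance
  ∂adfi = dfi − afi + adi − adf,
  ∂abfi = bfi − afi + abi − abf.
The 20×10 boundary matrix has rank 8 and Smith normal form diag(1,1,1,1,1,1,1,1).

Computing H_k = (kernel of ∂_k) / (image of ∂_{k+1}):

  H_0: rank C_0 − rank ∂_1 = 10 − 8 = 2, and the invariant factors of ∂_1 are all 1, so H_0 = Z^2.
  H_1: rank ker ∂_1 − rank ∂_2 = (20 − 8) − 12 = 0, and the invariant factors of ∂_2 are all 1, so H_1 = 0.
  H_2: rank ker ∂_2 − rank ∂_3 = (20 − 12) − 8 = 0, and the invariant factors of ∂_3 are all 1, so H_2 = 0.
  H_3: rank ker ∂_3 − rank ∂_4 = (10 − 8) − 0 = 2, and there is no ∂_4, so H_3 = Z^2.

(K is a triangulation of the disjoint union of the 3-sphere S^3 and the 3-sphere S^3.)

Hence the Betti numbers are b_0 = 2, b_1 = 0, b_2 = 0, b_3 = 2.

b_0 = 2, b_1 = 0, b_2 = 0, b_3 = 2.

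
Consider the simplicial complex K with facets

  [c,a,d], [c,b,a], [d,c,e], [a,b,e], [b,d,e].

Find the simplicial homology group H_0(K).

H_0 ≅ Z.

Fix the vertex order a < b < c < d < e and write every simplex with vertices in increasing order. Then dim K = 2 and the simplices of K are:

  0-simplices (5): a, b, c, d, e
  1-simplices (10): ab, ac, ad, ae, bc, bd, be, cd, ce, de
  2-simplices (5): abc, abe, acd, bde, cde

so the chain groups are C_0 ≅ Z^5, C_1 ≅ Z^10, C_2 ≅ Z^5.

The boundary map ∂_1: C_1 → C_0 is given by ∂[p,q] = [q] − [p]. For instance
  ∂ac = c − a.
This gives a 5×10 integer matrix of rank 4; reducing to Smith normal form yields diagonal entries (1,1,1,1).

The boundary map ∂_2: C_2 → C_1 sends each 2-simplex [p,q,r] to [q,r] − [p,r] + [p,q]. For instance
  ∂cde = de − ce + cd,
  ∂bde = de − be + bd.
This gives a 10×5 integer matrix of rank 5; reducing to Smith normal form yields diagonal entries (1,1,1,1,1).

From H_k ≅ ker(∂_k) / im(∂_{k+1}) we obtain:

  H_0: rank C_0 − rank ∂_1 = 5 − 4 = 1, and the invariant factors of ∂_1 are all 1, so H_0 = Z.

(K is a triangulation of the Möbius band.)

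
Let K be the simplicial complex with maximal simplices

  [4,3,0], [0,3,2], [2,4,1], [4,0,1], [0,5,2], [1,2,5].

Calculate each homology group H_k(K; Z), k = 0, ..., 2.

H_0 ≅ Z,  H_1 ≅ Z,  H_2 = 0.

Fix the vertex order 0 < 1 < 2 < 3 < 4 < 5 and write every simplex with vertices in increasing order. Then dim K = 2 and the simplices of K are:

  0-simplices (6): [0], [1], [2], [3], [4], [5]
  1-simplices (12): [0,1], [0,2], [0,3], [0,4], [0,5], [1,2], [1,4], [1,5], [2,3], [2,4], [2,5], [3,4]
  2-simplices (6): [0,1,4], [0,2,3], [0,2,5], [0,3,4], [1,2,4], [1,2,5]

so the chain groups are C_0 ≅ Z^6, C_1 ≅ Z^12, C_2 ≅ Z^6.

∂_1: C_1 → C_0 sends each edge [p,q] (with p < q) to q − p. For instance
  ∂[1,4] = [4] − [1].
As a 6×12 matrix over Z this has rank 5, with invariant factors (1,1,1,1,1).

Boundary ∂_2: C_2 → C_1 sends each 2-simplex [p,q,r] to [q,r] − [p,r] + [p,q]. For instance
  ∂[1,2,4] = [2,4] − [1,4] + [1,2],
  ∂[0,2,3] = [2,3] − [0,3] + [0,2].
The resulting 12×6 matrix has rank 6, and its Smith normal form has invariant factors (1,1,1,1,1,1).

Now H_k = ker ∂_k / im ∂_{k+1}, so:

  H_0: rank C_0 − rank ∂_1 = 6 − 5 = 1, and the invariant factors of ∂_1 are all 1, so H_0 = Z.
  H_1: rank ker ∂_1 − rank ∂_2 = (12 − 5) − 6 = 1, and the invariant factors of ∂_2 are all 1, so H_1 = Z.
  H_2: rank ker ∂_2 − rank ∂_3 = (6 − 6) − 0 = 0, and there is no ∂_3, so H_2 = 0.

(K is a triangulation of the cylinder S^1 x I.)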